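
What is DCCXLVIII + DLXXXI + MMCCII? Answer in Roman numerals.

DCCXLVIII = 748, DLXXXI = 581, MMCCII = 2202
748 + 581 = 1329
1329 + 2202 = 3531

MMMDXXXI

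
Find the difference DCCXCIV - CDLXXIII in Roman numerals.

DCCXCIV = 794
CDLXXIII = 473
794 - 473 = 321

CCCXXI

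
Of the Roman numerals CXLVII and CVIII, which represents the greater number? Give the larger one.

CXLVII = 147
CVIII = 108
147 is larger

CXLVII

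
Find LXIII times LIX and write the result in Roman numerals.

LXIII = 63
LIX = 59
63 × 59 = 3717

MMMDCCXVII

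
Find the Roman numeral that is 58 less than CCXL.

CCXL = 240
240 - 58 = 182

CLXXXII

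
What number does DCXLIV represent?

DCXLIV: D=500, C=100, XL=40, IV=4
500 + 100 + 40 + 4 = 644

644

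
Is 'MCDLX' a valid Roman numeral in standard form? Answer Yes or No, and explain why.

'MCDLX': Check the rules: uses only the symbols I, V, X, L, C, D, M; no symbol is repeated more than three times in a row; V, L and D each appear at most once; the only place a smaller symbol precedes a larger one is the allowed subtractive pair CD, the symbol right after such a pair (if any) is smaller than the pair's first symbol, and otherwise the values never increase from left to right. Value: M (1000) + CD (400) + L (50) + X (10) = 1460. So it is a valid standard Roman numeral.

Yes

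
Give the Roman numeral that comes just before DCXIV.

DCXIV = 614, so the previous integer is 614 - 1 = 613

DCXIII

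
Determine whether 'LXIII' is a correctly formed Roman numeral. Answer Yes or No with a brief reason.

'LXIII': Check the rules: uses only the symbols I, V, X, L, C, D, M; no symbol is repeated more than three times in a row; V, L and D each appear at most once; no smaller symbol precedes a larger one (values never increase from left to right). Value: L (50) + X (10) + I (1) + I (1) + I (1) = 63. So it is a valid standard Roman numeral.

Yes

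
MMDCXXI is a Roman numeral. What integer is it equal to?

MMDCXXI: M=1000, M=1000, D=500, C=100, X=10, X=10, I=1
1000 + 1000 + 500 + 100 + 10 + 10 + 1 = 2621

2621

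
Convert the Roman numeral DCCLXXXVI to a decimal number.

DCCLXXXVI: D=500, C=100, C=100, L=50, X=10, X=10, X=10, V=5, I=1
500 + 100 + 100 + 50 + 10 + 10 + 10 + 5 + 1 = 786

786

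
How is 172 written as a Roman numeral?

Convert 172 to Roman numerals:
  172 contains 1×100 (C)
  72 contains 1×50 (L)
  22 contains 2×10 (XX)
  2 contains 2×1 (II)

CLXXII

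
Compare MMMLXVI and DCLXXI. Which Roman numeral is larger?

MMMLXVI = 3066
DCLXXI = 671
3066 is larger

MMMLXVI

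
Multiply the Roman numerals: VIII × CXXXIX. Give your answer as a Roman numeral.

VIII = 8
CXXXIX = 139
8 × 139 = 1112

MCXII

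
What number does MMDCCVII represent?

MMDCCVII: M=1000, M=1000, D=500, C=100, C=100, V=5, I=1, I=1
1000 + 1000 + 500 + 100 + 100 + 5 + 1 + 1 = 2707

2707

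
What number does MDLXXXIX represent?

MDLXXXIX: M=1000, D=500, L=50, X=10, X=10, X=10, IX=9
1000 + 500 + 50 + 10 + 10 + 10 + 9 = 1589

1589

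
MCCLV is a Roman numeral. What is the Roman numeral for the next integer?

MCCLV = 1255, so the next integer is 1255 + 1 = 1256

MCCLVI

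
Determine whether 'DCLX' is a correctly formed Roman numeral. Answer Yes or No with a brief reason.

'DCLX': Check the rules: uses only the symbols I, V, X, L, C, D, M; no symbol is repeated more than three times in a row; V, L and D each appear at most once; no smaller symbol precedes a larger one (values never increase from left to right). Value: D (500) + C (100) + L (50) + X (10) = 660. So it is a valid standard Roman numeral.

Yes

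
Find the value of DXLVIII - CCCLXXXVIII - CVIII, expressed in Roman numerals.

DXLVIII = 548, CCCLXXXVIII = 388, CVIII = 108
548 - 388 = 160
160 - 108 = 52

LII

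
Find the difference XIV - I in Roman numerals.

XIV = 14
I = 1
14 - 1 = 13

XIII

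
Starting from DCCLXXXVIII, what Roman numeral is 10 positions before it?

DCCLXXXVIII = 788
788 - 10 = 778

DCCLXXVIII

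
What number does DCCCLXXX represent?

DCCCLXXX: D=500, C=100, C=100, C=100, L=50, X=10, X=10, X=10
500 + 100 + 100 + 100 + 50 + 10 + 10 + 10 = 880

880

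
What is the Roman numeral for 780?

Convert 780 to Roman numerals:
  780 contains 1×500 (D)
  280 contains 2×100 (CC)
  80 contains 1×50 (L)
  30 contains 3×10 (XXX)

DCCLXXX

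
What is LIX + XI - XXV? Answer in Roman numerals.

LIX = 59, XI = 11, XXV = 25
59 + 11 = 70
70 - 25 = 45

XLV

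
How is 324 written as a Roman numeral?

Convert 324 to Roman numerals:
  324 contains 3×100 (CCC)
  24 contains 2×10 (XX)
  4 contains 1×4 (IV)

CCCXXIV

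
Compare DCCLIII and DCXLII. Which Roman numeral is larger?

DCCLIII = 753
DCXLII = 642
753 is larger

DCCLIII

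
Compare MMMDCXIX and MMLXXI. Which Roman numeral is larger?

MMMDCXIX = 3619
MMLXXI = 2071
3619 is larger

MMMDCXIX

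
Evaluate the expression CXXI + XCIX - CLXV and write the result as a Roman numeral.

CXXI = 121, XCIX = 99, CLXV = 165
121 + 99 = 220
220 - 165 = 55

LV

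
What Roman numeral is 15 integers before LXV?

LXV = 65
65 - 15 = 50

L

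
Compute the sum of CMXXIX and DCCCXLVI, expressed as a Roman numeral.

CMXXIX = 929
DCCCXLVI = 846
929 + 846 = 1775

MDCCLXXV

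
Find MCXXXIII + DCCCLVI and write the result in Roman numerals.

MCXXXIII = 1133
DCCCLVI = 856
1133 + 856 = 1989

MCMLXXXIX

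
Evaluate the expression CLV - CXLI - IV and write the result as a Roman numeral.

CLV = 155, CXLI = 141, IV = 4
155 - 141 = 14
14 - 4 = 10

X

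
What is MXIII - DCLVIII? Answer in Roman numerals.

MXIII = 1013
DCLVIII = 658
1013 - 658 = 355

CCCLV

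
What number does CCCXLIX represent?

CCCXLIX: C=100, C=100, C=100, XL=40, IX=9
100 + 100 + 100 + 40 + 9 = 349

349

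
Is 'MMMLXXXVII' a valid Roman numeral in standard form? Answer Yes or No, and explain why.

'MMMLXXXVII': Check the rules: uses only the symbols I, V, X, L, C, D, M; no symbol is repeated more than three times in a row; V, L and D each appear at most once; no smaller symbol precedes a larger one (values never increase from left to right). Value: M (1000) + M (1000) + M (1000) + L (50) + X (10) + X (10) + X (10) + V (5) + I (1) + I (1) = 3087. So it is a valid standard Roman numeral.

Yes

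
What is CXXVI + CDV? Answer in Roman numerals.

CXXVI = 126
CDV = 405
126 + 405 = 531

DXXXI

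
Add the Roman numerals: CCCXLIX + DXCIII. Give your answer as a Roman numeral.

CCCXLIX = 349
DXCIII = 593
349 + 593 = 942

CMXLII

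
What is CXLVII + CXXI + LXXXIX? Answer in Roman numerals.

CXLVII = 147, CXXI = 121, LXXXIX = 89
147 + 121 = 268
268 + 89 = 357

CCCLVII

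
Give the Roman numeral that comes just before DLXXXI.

DLXXXI = 581; previous is 580

DLXXX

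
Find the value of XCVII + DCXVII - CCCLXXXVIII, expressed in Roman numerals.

XCVII = 97, DCXVII = 617, CCCLXXXVIII = 388
97 + 617 = 714
714 - 388 = 326

CCCXXVI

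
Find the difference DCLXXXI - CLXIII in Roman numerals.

DCLXXXI = 681
CLXIII = 163
681 - 163 = 518

DXVIII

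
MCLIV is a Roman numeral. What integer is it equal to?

MCLIV: M=1000, C=100, L=50, IV=4
1000 + 100 + 50 + 4 = 1154

1154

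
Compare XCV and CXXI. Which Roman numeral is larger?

XCV = 95
CXXI = 121
121 is larger

CXXI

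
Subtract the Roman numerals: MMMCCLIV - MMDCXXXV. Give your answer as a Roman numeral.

MMMCCLIV = 3254
MMDCXXXV = 2635
3254 - 2635 = 619

DCXIX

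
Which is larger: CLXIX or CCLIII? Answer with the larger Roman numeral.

CLXIX = 169
CCLIII = 253
253 is larger

CCLIII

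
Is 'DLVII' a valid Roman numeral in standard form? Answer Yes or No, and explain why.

'DLVII': Check the rules: uses only the symbols I, V, X, L, C, D, M; no symbol is repeated more than three times in a row; V, L and D each appear at most once; no smaller symbol precedes a larger one (values never increase from left to right). Value: D (500) + L (50) + V (5) + I (1) + I (1) = 557. So it is a valid standard Roman numeral.

Yes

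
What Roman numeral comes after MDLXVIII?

MDLXVIII = 1568; next is 1569

MDLXIX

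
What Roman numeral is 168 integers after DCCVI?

DCCVI = 706
706 + 168 = 874

DCCCLXXIV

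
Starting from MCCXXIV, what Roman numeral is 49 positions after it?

MCCXXIV = 1224
1224 + 49 = 1273

MCCLXXIII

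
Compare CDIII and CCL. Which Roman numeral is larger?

CDIII = 403
CCL = 250
403 is larger

CDIII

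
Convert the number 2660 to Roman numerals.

Convert 2660 to Roman numerals:
  2660 contains 2×1000 (MM)
  660 contains 1×500 (D)
  160 contains 1×100 (C)
  60 contains 1×50 (L)
  10 contains 1×10 (X)

MMDCLX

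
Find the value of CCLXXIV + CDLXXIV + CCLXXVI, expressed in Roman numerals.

CCLXXIV = 274, CDLXXIV = 474, CCLXXVI = 276
274 + 474 = 748
748 + 276 = 1024

MXXIV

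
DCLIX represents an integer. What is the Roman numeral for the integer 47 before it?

DCLIX = 659
659 - 47 = 612

DCXII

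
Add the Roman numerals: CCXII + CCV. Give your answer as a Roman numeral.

CCXII = 212
CCV = 205
212 + 205 = 417

CDXVII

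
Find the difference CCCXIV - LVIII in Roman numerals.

CCCXIV = 314
LVIII = 58
314 - 58 = 256

CCLVI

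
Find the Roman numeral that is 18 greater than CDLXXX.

CDLXXX = 480
480 + 18 = 498

CDXCVIII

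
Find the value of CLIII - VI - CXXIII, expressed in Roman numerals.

CLIII = 153, VI = 6, CXXIII = 123
153 - 6 = 147
147 - 123 = 24

XXIV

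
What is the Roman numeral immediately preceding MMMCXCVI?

MMMCXCVI = 3196; previous is 3195

MMMCXCV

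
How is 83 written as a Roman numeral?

Convert 83 to Roman numerals:
  83 contains 1×50 (L)
  33 contains 3×10 (XXX)
  3 contains 3×1 (III)

LXXXIII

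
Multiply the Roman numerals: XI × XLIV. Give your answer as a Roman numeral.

XI = 11
XLIV = 44
11 × 44 = 484

CDLXXXIV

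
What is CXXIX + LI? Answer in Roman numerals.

CXXIX = 129
LI = 51
129 + 51 = 180

CLXXX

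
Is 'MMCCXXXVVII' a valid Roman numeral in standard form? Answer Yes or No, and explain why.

'MMCCXXXVVII': V should not appear more than once

No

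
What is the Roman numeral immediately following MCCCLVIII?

MCCCLVIII = 1358, so the next integer is 1358 + 1 = 1359

MCCCLIX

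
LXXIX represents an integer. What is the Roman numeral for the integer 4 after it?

LXXIX = 79
79 + 4 = 83

LXXXIII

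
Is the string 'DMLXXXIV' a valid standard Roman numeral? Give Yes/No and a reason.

'DMLXXXIV': Invalid subtractive combination: DM

No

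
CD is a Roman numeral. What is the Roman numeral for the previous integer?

CD = 400, so the previous integer is 400 - 1 = 399

CCCXCIX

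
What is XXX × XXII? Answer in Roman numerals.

XXX = 30
XXII = 22
30 × 22 = 660

DCLX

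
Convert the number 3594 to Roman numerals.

Convert 3594 to Roman numerals:
  3594 contains 3×1000 (MMM)
  594 contains 1×500 (D)
  94 contains 1×90 (XC)
  4 contains 1×4 (IV)

MMMDXCIV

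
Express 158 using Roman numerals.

Convert 158 to Roman numerals:
  158 contains 1×100 (C)
  58 contains 1×50 (L)
  8 contains 1×5 (V)
  3 contains 3×1 (III)

CLVIII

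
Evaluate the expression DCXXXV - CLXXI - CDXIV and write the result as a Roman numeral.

DCXXXV = 635, CLXXI = 171, CDXIV = 414
635 - 171 = 464
464 - 414 = 50

L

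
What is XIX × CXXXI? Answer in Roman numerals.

XIX = 19
CXXXI = 131
19 × 131 = 2489

MMCDLXXXIX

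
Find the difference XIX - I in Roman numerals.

XIX = 19
I = 1
19 - 1 = 18

XVIII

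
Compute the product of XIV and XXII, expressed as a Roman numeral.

XIV = 14
XXII = 22
14 × 22 = 308

CCCVIII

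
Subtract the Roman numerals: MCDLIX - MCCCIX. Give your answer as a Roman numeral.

MCDLIX = 1459
MCCCIX = 1309
1459 - 1309 = 150

CL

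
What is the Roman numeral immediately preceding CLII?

CLII = 152, so the previous integer is 152 - 1 = 151

CLI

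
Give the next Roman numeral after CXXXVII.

CXXXVII = 137; next is 138

CXXXVIII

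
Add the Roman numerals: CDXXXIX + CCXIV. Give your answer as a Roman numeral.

CDXXXIX = 439
CCXIV = 214
439 + 214 = 653

DCLIII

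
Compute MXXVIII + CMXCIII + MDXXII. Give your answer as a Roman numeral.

MXXVIII = 1028, CMXCIII = 993, MDXXII = 1522
1028 + 993 = 2021
2021 + 1522 = 3543

MMMDXLIII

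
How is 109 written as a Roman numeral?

Convert 109 to Roman numerals:
  109 contains 1×100 (C)
  9 contains 1×9 (IX)

CIX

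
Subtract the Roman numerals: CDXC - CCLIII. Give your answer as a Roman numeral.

CDXC = 490
CCLIII = 253
490 - 253 = 237

CCXXXVII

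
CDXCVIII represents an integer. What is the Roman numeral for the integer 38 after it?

CDXCVIII = 498
498 + 38 = 536

DXXXVI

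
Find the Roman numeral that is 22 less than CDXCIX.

CDXCIX = 499
499 - 22 = 477

CDLXXVII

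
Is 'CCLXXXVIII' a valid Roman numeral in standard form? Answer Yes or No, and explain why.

'CCLXXXVIII': Check the rules: uses only the symbols I, V, X, L, C, D, M; no symbol is repeated more than three times in a row; V, L and D each appear at most once; no smaller symbol precedes a larger one (values never increase from left to right). Value: C (100) + C (100) + L (50) + X (10) + X (10) + X (10) + V (5) + I (1) + I (1) + I (1) = 288. So it is a valid standard Roman numeral.

Yes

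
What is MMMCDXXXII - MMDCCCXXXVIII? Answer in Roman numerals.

MMMCDXXXII = 3432
MMDCCCXXXVIII = 2838
3432 - 2838 = 594

DXCIV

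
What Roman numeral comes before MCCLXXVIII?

MCCLXXVIII = 1278, so the previous integer is 1278 - 1 = 1277

MCCLXXVII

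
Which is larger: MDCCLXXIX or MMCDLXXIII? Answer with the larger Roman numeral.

MDCCLXXIX = 1779
MMCDLXXIII = 2473
2473 is larger

MMCDLXXIII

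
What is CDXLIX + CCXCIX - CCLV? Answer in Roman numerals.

CDXLIX = 449, CCXCIX = 299, CCLV = 255
449 + 299 = 748
748 - 255 = 493

CDXCIII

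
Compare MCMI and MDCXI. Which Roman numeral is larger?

MCMI = 1901
MDCXI = 1611
1901 is larger

MCMI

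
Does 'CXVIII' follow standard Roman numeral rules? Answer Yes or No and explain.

'CXVIII': Check the rules: uses only the symbols I, V, X, L, C, D, M; no symbol is repeated more than three times in a row; V, L and D each appear at most once; no smaller symbol precedes a larger one (values never increase from left to right). Value: C (100) + X (10) + V (5) + I (1) + I (1) + I (1) = 118. So it is a valid standard Roman numeral.

Yes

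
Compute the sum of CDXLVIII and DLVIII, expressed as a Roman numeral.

CDXLVIII = 448
DLVIII = 558
448 + 558 = 1006

MVI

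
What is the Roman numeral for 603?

Convert 603 to Roman numerals:
  603 contains 1×500 (D)
  103 contains 1×100 (C)
  3 contains 3×1 (III)

DCIII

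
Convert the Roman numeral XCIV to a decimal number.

XCIV: XC=90, IV=4
90 + 4 = 94

94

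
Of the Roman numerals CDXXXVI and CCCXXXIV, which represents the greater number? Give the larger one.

CDXXXVI = 436
CCCXXXIV = 334
436 is larger

CDXXXVI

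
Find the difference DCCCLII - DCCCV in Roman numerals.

DCCCLII = 852
DCCCV = 805
852 - 805 = 47

XLVII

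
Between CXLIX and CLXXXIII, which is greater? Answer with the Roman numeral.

CXLIX = 149
CLXXXIII = 183
183 is larger

CLXXXIII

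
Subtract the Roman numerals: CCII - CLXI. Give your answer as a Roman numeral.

CCII = 202
CLXI = 161
202 - 161 = 41

XLI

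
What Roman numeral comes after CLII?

CLII = 152; next is 153

CLIII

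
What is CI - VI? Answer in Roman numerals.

CI = 101
VI = 6
101 - 6 = 95

XCV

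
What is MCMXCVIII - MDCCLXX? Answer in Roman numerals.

MCMXCVIII = 1998
MDCCLXX = 1770
1998 - 1770 = 228

CCXXVIII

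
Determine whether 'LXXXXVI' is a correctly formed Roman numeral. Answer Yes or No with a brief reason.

'LXXXXVI': More than 3 consecutive X's

No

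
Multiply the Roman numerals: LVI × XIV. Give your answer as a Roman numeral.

LVI = 56
XIV = 14
56 × 14 = 784

DCCLXXXIV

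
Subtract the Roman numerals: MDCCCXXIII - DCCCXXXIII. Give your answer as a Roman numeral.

MDCCCXXIII = 1823
DCCCXXXIII = 833
1823 - 833 = 990

CMXC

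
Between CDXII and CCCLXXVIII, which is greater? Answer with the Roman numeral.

CDXII = 412
CCCLXXVIII = 378
412 is larger

CDXII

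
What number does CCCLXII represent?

CCCLXII: C=100, C=100, C=100, L=50, X=10, I=1, I=1
100 + 100 + 100 + 50 + 10 + 1 + 1 = 362

362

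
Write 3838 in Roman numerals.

Convert 3838 to Roman numerals:
  3838 contains 3×1000 (MMM)
  838 contains 1×500 (D)
  338 contains 3×100 (CCC)
  38 contains 3×10 (XXX)
  8 contains 1×5 (V)
  3 contains 3×1 (III)

MMMDCCCXXXVIII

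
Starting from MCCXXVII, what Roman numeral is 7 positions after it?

MCCXXVII = 1227
1227 + 7 = 1234

MCCXXXIV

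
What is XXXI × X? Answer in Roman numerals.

XXXI = 31
X = 10
31 × 10 = 310

CCCX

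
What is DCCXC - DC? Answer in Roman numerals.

DCCXC = 790
DC = 600
790 - 600 = 190

CXC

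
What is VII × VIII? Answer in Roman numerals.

VII = 7
VIII = 8
7 × 8 = 56

LVI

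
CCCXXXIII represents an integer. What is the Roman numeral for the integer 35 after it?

CCCXXXIII = 333
333 + 35 = 368

CCCLXVIII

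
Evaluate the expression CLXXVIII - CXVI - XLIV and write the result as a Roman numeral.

CLXXVIII = 178, CXVI = 116, XLIV = 44
178 - 116 = 62
62 - 44 = 18

XVIII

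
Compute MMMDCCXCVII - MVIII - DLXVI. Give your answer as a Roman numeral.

MMMDCCXCVII = 3797, MVIII = 1008, DLXVI = 566
3797 - 1008 = 2789
2789 - 566 = 2223

MMCCXXIII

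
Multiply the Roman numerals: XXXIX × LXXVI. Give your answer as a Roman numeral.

XXXIX = 39
LXXVI = 76
39 × 76 = 2964

MMCMLXIV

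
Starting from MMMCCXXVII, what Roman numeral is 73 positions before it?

MMMCCXXVII = 3227
3227 - 73 = 3154

MMMCLIV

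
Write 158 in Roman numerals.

Convert 158 to Roman numerals:
  158 contains 1×100 (C)
  58 contains 1×50 (L)
  8 contains 1×5 (V)
  3 contains 3×1 (III)

CLVIII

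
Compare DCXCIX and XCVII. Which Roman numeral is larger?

DCXCIX = 699
XCVII = 97
699 is larger

DCXCIX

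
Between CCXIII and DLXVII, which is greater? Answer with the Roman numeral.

CCXIII = 213
DLXVII = 567
567 is larger

DLXVII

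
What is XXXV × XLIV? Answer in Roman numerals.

XXXV = 35
XLIV = 44
35 × 44 = 1540

MDXL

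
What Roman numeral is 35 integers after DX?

DX = 510
510 + 35 = 545

DXLV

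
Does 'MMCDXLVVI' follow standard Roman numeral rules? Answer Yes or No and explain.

'MMCDXLVVI': V should not appear more than once

No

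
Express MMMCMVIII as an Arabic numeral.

MMMCMVIII: M=1000, M=1000, M=1000, CM=900, V=5, I=1, I=1, I=1
1000 + 1000 + 1000 + 900 + 5 + 1 + 1 + 1 = 3908

3908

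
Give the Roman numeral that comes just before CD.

CD = 400, so the previous integer is 400 - 1 = 399

CCCXCIX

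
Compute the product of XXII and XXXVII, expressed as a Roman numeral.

XXII = 22
XXXVII = 37
22 × 37 = 814

DCCCXIV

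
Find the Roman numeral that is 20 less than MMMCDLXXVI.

MMMCDLXXVI = 3476
3476 - 20 = 3456

MMMCDLVI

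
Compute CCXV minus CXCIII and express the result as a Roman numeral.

CCXV = 215
CXCIII = 193
215 - 193 = 22

XXII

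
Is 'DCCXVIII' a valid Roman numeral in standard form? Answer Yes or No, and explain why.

'DCCXVIII': Check the rules: uses only the symbols I, V, X, L, C, D, M; no symbol is repeated more than three times in a row; V, L and D each appear at most once; no smaller symbol precedes a larger one (values never increase from left to right). Value: D (500) + C (100) + C (100) + X (10) + V (5) + I (1) + I (1) + I (1) = 718. So it is a valid standard Roman numeral.

Yes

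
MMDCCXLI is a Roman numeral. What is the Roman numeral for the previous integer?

MMDCCXLI = 2741; previous is 2740

MMDCCXL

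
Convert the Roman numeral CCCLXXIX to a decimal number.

CCCLXXIX: C=100, C=100, C=100, L=50, X=10, X=10, IX=9
100 + 100 + 100 + 50 + 10 + 10 + 9 = 379

379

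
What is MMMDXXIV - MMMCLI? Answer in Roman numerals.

MMMDXXIV = 3524
MMMCLI = 3151
3524 - 3151 = 373

CCCLXXIII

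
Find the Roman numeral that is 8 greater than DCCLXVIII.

DCCLXVIII = 768
768 + 8 = 776

DCCLXXVI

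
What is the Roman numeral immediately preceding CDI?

CDI = 401, so the previous integer is 401 - 1 = 400

CD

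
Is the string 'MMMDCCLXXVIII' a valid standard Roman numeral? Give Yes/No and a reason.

'MMMDCCLXXVIII': Check the rules: uses only the symbols I, V, X, L, C, D, M; no symbol is repeated more than three times in a row; V, L and D each appear at most once; no smaller symbol precedes a larger one (values never increase from left to right). Value: M (1000) + M (1000) + M (1000) + D (500) + C (100) + C (100) + L (50) + X (10) + X (10) + V (5) + I (1) + I (1) + I (1) = 3778. So it is a valid standard Roman numeral.

Yes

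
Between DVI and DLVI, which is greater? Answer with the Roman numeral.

DVI = 506
DLVI = 556
556 is larger

DLVI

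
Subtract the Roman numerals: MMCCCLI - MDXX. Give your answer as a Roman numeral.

MMCCCLI = 2351
MDXX = 1520
2351 - 1520 = 831

DCCCXXXI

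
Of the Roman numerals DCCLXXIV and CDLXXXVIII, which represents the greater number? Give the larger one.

DCCLXXIV = 774
CDLXXXVIII = 488
774 is larger

DCCLXXIV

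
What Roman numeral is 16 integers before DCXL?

DCXL = 640
640 - 16 = 624

DCXXIV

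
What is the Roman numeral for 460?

Convert 460 to Roman numerals:
  460 contains 1×400 (CD)
  60 contains 1×50 (L)
  10 contains 1×10 (X)

CDLX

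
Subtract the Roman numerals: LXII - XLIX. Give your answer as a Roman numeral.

LXII = 62
XLIX = 49
62 - 49 = 13

XIII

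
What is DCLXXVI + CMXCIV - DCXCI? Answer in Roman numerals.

DCLXXVI = 676, CMXCIV = 994, DCXCI = 691
676 + 994 = 1670
1670 - 691 = 979

CMLXXIX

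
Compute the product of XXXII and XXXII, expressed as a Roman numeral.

XXXII = 32
XXXII = 32
32 × 32 = 1024

MXXIV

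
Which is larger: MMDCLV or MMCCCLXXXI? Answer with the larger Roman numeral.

MMDCLV = 2655
MMCCCLXXXI = 2381
2655 is larger

MMDCLV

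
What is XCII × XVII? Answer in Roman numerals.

XCII = 92
XVII = 17
92 × 17 = 1564

MDLXIV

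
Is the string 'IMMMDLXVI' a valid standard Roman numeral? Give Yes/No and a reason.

'IMMMDLXVI': Invalid subtractive combination: IM

No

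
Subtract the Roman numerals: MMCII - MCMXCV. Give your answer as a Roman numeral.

MMCII = 2102
MCMXCV = 1995
2102 - 1995 = 107

CVII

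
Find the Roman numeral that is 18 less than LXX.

LXX = 70
70 - 18 = 52

LII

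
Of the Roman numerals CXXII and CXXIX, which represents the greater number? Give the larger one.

CXXII = 122
CXXIX = 129
129 is larger

CXXIX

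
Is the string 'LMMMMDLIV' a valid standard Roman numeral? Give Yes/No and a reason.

'LMMMMDLIV': More than 3 consecutive M's

No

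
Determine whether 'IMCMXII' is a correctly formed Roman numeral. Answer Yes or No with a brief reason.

'IMCMXII': Invalid subtractive combination: IM

No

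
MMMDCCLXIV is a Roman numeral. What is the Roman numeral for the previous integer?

MMMDCCLXIV = 3764; previous is 3763

MMMDCCLXIII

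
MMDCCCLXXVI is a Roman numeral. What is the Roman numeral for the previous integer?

MMDCCCLXXVI = 2876; previous is 2875

MMDCCCLXXV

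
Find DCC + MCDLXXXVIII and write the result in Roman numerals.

DCC = 700
MCDLXXXVIII = 1488
700 + 1488 = 2188

MMCLXXXVIII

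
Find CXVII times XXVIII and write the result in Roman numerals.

CXVII = 117
XXVIII = 28
117 × 28 = 3276

MMMCCLXXVI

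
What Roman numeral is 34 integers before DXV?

DXV = 515
515 - 34 = 481

CDLXXXI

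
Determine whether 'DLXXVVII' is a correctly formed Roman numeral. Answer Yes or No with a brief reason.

'DLXXVVII': V should not appear more than once

No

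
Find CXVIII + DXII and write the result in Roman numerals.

CXVIII = 118
DXII = 512
118 + 512 = 630

DCXXX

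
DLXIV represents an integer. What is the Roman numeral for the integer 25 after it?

DLXIV = 564
564 + 25 = 589

DLXXXIX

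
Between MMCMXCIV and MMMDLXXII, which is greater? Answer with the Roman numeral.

MMCMXCIV = 2994
MMMDLXXII = 3572
3572 is larger

MMMDLXXII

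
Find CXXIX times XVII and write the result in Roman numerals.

CXXIX = 129
XVII = 17
129 × 17 = 2193

MMCXCIII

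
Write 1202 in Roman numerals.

Convert 1202 to Roman numerals:
  1202 contains 1×1000 (M)
  202 contains 2×100 (CC)
  2 contains 2×1 (II)

MCCII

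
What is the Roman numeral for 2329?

Convert 2329 to Roman numerals:
  2329 contains 2×1000 (MM)
  329 contains 3×100 (CCC)
  29 contains 2×10 (XX)
  9 contains 1×9 (IX)

MMCCCXXIX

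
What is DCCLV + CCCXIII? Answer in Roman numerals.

DCCLV = 755
CCCXIII = 313
755 + 313 = 1068

MLXVIII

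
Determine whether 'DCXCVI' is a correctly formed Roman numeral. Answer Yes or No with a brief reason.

'DCXCVI': Check the rules: uses only the symbols I, V, X, L, C, D, M; no symbol is repeated more than three times in a row; V, L and D each appear at most once; the only place a smaller symbol precedes a larger one is the allowed subtractive pair XC, the symbol right after such a pair (if any) is smaller than the pair's first symbol, and otherwise the values never increase from left to right. Value: D (500) + C (100) + XC (90) + V (5) + I (1) = 696. So it is a valid standard Roman numeral.

Yes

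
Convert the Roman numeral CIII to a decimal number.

CIII: C=100, I=1, I=1, I=1
100 + 1 + 1 + 1 = 103

103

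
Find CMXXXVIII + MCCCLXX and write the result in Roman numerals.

CMXXXVIII = 938
MCCCLXX = 1370
938 + 1370 = 2308

MMCCCVIII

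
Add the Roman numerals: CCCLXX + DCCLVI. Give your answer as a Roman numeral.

CCCLXX = 370
DCCLVI = 756
370 + 756 = 1126

MCXXVI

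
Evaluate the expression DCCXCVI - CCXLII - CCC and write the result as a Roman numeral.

DCCXCVI = 796, CCXLII = 242, CCC = 300
796 - 242 = 554
554 - 300 = 254

CCLIV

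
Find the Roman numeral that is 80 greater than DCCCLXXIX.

DCCCLXXIX = 879
879 + 80 = 959

CMLIX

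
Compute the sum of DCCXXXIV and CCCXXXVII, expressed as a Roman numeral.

DCCXXXIV = 734
CCCXXXVII = 337
734 + 337 = 1071

MLXXI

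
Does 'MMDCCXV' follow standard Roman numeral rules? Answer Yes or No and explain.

'MMDCCXV': Check the rules: uses only the symbols I, V, X, L, C, D, M; no symbol is repeated more than three times in a row; V, L and D each appear at most once; no smaller symbol precedes a larger one (values never increase from left to right). Value: M (1000) + M (1000) + D (500) + C (100) + C (100) + X (10) + V (5) = 2715. So it is a valid standard Roman numeral.

Yes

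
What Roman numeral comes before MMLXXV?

MMLXXV = 2075, so the previous integer is 2075 - 1 = 2074

MMLXXIV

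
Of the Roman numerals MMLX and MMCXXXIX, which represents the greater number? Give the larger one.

MMLX = 2060
MMCXXXIX = 2139
2139 is larger

MMCXXXIX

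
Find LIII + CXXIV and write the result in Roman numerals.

LIII = 53
CXXIV = 124
53 + 124 = 177

CLXXVII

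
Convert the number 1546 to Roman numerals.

Convert 1546 to Roman numerals:
  1546 contains 1×1000 (M)
  546 contains 1×500 (D)
  46 contains 1×40 (XL)
  6 contains 1×5 (V)
  1 contains 1×1 (I)

MDXLVI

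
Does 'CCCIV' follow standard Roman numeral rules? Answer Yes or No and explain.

'CCCIV': Check the rules: uses only the symbols I, V, X, L, C, D, M; no symbol is repeated more than three times in a row; V, L and D each appear at most once; the only place a smaller symbol precedes a larger one is the allowed subtractive pair IV, the symbol right after such a pair (if any) is smaller than the pair's first symbol, and otherwise the values never increase from left to right. Value: C (100) + C (100) + C (100) + IV (4) = 304. So it is a valid standard Roman numeral.

Yes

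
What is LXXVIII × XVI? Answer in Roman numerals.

LXXVIII = 78
XVI = 16
78 × 16 = 1248

MCCXLVIII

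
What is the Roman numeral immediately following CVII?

CVII = 107, so the next integer is 107 + 1 = 108

CVIII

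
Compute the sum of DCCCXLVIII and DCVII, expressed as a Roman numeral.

DCCCXLVIII = 848
DCVII = 607
848 + 607 = 1455

MCDLV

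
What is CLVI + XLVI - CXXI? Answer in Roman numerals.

CLVI = 156, XLVI = 46, CXXI = 121
156 + 46 = 202
202 - 121 = 81

LXXXI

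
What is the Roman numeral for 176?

Convert 176 to Roman numerals:
  176 contains 1×100 (C)
  76 contains 1×50 (L)
  26 contains 2×10 (XX)
  6 contains 1×5 (V)
  1 contains 1×1 (I)

CLXXVI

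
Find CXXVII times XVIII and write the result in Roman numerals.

CXXVII = 127
XVIII = 18
127 × 18 = 2286

MMCCLXXXVI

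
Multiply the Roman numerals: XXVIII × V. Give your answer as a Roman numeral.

XXVIII = 28
V = 5
28 × 5 = 140

CXL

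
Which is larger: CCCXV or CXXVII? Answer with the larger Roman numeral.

CCCXV = 315
CXXVII = 127
315 is larger

CCCXV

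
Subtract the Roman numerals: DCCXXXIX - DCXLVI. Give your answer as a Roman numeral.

DCCXXXIX = 739
DCXLVI = 646
739 - 646 = 93

XCIII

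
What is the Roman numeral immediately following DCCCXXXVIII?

DCCCXXXVIII = 838, so the next integer is 838 + 1 = 839

DCCCXXXIX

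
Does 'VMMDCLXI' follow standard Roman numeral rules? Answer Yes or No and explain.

'VMMDCLXI': Invalid subtractive combination: VM

No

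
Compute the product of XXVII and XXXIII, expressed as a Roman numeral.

XXVII = 27
XXXIII = 33
27 × 33 = 891

DCCCXCI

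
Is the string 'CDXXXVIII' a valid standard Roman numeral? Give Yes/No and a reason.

'CDXXXVIII': Check the rules: uses only the symbols I, V, X, L, C, D, M; no symbol is repeated more than three times in a row; V, L and D each appear at most once; the only place a smaller symbol precedes a larger one is the allowed subtractive pair CD, the symbol right after such a pair (if any) is smaller than the pair's first symbol, and otherwise the values never increase from left to right. Value: CD (400) + X (10) + X (10) + X (10) + V (5) + I (1) + I (1) + I (1) = 438. So it is a valid standard Roman numeral.

Yes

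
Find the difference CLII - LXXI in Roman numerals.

CLII = 152
LXXI = 71
152 - 71 = 81

LXXXI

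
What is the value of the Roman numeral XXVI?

XXVI: X=10, X=10, V=5, I=1
10 + 10 + 5 + 1 = 26

26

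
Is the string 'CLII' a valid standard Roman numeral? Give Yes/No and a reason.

'CLII': Check the rules: uses only the symbols I, V, X, L, C, D, M; no symbol is repeated more than three times in a row; V, L and D each appear at most once; no smaller symbol precedes a larger one (values never increase from left to right). Value: C (100) + L (50) + I (1) + I (1) = 152. So it is a valid standard Roman numeral.

Yes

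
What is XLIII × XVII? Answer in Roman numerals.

XLIII = 43
XVII = 17
43 × 17 = 731

DCCXXXI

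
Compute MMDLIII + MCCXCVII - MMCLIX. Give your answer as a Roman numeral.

MMDLIII = 2553, MCCXCVII = 1297, MMCLIX = 2159
2553 + 1297 = 3850
3850 - 2159 = 1691

MDCXCI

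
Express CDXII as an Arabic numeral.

CDXII: CD=400, X=10, I=1, I=1
400 + 10 + 1 + 1 = 412

412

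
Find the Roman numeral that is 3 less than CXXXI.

CXXXI = 131
131 - 3 = 128

CXXVIII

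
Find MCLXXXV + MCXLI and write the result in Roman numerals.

MCLXXXV = 1185
MCXLI = 1141
1185 + 1141 = 2326

MMCCCXXVI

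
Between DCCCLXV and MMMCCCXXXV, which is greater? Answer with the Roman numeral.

DCCCLXV = 865
MMMCCCXXXV = 3335
3335 is larger

MMMCCCXXXV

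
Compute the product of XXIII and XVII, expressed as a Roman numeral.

XXIII = 23
XVII = 17
23 × 17 = 391

CCCXCI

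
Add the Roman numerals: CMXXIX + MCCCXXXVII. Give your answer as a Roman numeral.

CMXXIX = 929
MCCCXXXVII = 1337
929 + 1337 = 2266

MMCCLXVI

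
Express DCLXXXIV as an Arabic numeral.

DCLXXXIV: D=500, C=100, L=50, X=10, X=10, X=10, IV=4
500 + 100 + 50 + 10 + 10 + 10 + 4 = 684

684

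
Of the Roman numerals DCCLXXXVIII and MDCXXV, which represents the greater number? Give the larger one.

DCCLXXXVIII = 788
MDCXXV = 1625
1625 is larger

MDCXXV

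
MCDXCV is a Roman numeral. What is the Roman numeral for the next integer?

MCDXCV = 1495, so the next integer is 1495 + 1 = 1496

MCDXCVI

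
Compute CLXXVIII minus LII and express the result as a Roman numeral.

CLXXVIII = 178
LII = 52
178 - 52 = 126

CXXVI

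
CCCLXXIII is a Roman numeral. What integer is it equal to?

CCCLXXIII: C=100, C=100, C=100, L=50, X=10, X=10, I=1, I=1, I=1
100 + 100 + 100 + 50 + 10 + 10 + 1 + 1 + 1 = 373

373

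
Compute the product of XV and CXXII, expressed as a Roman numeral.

XV = 15
CXXII = 122
15 × 122 = 1830

MDCCCXXX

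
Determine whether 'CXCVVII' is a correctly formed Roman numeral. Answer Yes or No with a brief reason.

'CXCVVII': V should not appear more than once

No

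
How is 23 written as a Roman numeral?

Convert 23 to Roman numerals:
  23 contains 2×10 (XX)
  3 contains 3×1 (III)

XXIII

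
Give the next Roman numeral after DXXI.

DXXI = 521, so the next integer is 521 + 1 = 522

DXXII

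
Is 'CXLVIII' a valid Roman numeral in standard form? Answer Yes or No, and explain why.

'CXLVIII': Check the rules: uses only the symbols I, V, X, L, C, D, M; no symbol is repeated more than three times in a row; V, L and D each appear at most once; the only place a smaller symbol precedes a larger one is the allowed subtractive pair XL, the symbol right after such a pair (if any) is smaller than the pair's first symbol, and otherwise the values never increase from left to right. Value: C (100) + XL (40) + V (5) + I (1) + I (1) + I (1) = 148. So it is a valid standard Roman numeral.

Yes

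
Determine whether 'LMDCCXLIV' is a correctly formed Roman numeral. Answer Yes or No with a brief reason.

'LMDCCXLIV': L should not appear more than once

No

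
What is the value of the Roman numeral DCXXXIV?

DCXXXIV: D=500, C=100, X=10, X=10, X=10, IV=4
500 + 100 + 10 + 10 + 10 + 4 = 634

634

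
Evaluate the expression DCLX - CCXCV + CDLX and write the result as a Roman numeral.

DCLX = 660, CCXCV = 295, CDLX = 460
660 - 295 = 365
365 + 460 = 825

DCCCXXV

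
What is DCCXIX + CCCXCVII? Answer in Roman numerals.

DCCXIX = 719
CCCXCVII = 397
719 + 397 = 1116

MCXVI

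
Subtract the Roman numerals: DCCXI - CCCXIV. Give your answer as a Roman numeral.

DCCXI = 711
CCCXIV = 314
711 - 314 = 397

CCCXCVII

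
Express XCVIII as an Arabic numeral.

XCVIII: XC=90, V=5, I=1, I=1, I=1
90 + 5 + 1 + 1 + 1 = 98

98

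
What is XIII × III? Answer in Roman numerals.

XIII = 13
III = 3
13 × 3 = 39

XXXIX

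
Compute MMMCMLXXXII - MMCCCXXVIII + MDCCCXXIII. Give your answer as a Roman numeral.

MMMCMLXXXII = 3982, MMCCCXXVIII = 2328, MDCCCXXIII = 1823
3982 - 2328 = 1654
1654 + 1823 = 3477

MMMCDLXXVII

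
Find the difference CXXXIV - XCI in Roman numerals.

CXXXIV = 134
XCI = 91
134 - 91 = 43

XLIII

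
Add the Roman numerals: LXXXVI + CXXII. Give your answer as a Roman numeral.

LXXXVI = 86
CXXII = 122
86 + 122 = 208

CCVIII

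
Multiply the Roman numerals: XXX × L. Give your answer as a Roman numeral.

XXX = 30
L = 50
30 × 50 = 1500

MD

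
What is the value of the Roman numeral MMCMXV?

MMCMXV: M=1000, M=1000, CM=900, X=10, V=5
1000 + 1000 + 900 + 10 + 5 = 2915

2915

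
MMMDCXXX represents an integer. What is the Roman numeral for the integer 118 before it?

MMMDCXXX = 3630
3630 - 118 = 3512

MMMDXII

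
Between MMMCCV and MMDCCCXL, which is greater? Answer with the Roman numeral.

MMMCCV = 3205
MMDCCCXL = 2840
3205 is larger

MMMCCV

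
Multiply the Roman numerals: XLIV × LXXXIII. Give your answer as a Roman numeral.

XLIV = 44
LXXXIII = 83
44 × 83 = 3652

MMMDCLII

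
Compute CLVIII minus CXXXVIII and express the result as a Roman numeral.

CLVIII = 158
CXXXVIII = 138
158 - 138 = 20

XX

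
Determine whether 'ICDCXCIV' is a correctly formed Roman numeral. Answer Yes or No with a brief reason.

'ICDCXCIV': Invalid subtractive combination: IC

No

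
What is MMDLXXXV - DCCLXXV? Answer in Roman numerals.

MMDLXXXV = 2585
DCCLXXV = 775
2585 - 775 = 1810

MDCCCX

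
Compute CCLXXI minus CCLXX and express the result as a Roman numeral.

CCLXXI = 271
CCLXX = 270
271 - 270 = 1

I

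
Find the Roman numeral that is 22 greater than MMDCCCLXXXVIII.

MMDCCCLXXXVIII = 2888
2888 + 22 = 2910

MMCMX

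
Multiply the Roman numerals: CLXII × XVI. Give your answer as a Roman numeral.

CLXII = 162
XVI = 16
162 × 16 = 2592

MMDXCII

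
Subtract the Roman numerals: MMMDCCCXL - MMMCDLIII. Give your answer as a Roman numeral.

MMMDCCCXL = 3840
MMMCDLIII = 3453
3840 - 3453 = 387

CCCLXXXVII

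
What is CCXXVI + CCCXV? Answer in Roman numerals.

CCXXVI = 226
CCCXV = 315
226 + 315 = 541

DXLI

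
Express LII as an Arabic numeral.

LII: L=50, I=1, I=1
50 + 1 + 1 = 52

52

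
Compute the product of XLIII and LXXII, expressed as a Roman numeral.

XLIII = 43
LXXII = 72
43 × 72 = 3096

MMMXCVI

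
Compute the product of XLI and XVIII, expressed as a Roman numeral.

XLI = 41
XVIII = 18
41 × 18 = 738

DCCXXXVIII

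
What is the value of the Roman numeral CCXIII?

CCXIII: C=100, C=100, X=10, I=1, I=1, I=1
100 + 100 + 10 + 1 + 1 + 1 = 213

213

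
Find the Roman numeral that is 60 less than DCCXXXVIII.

DCCXXXVIII = 738
738 - 60 = 678

DCLXXVIII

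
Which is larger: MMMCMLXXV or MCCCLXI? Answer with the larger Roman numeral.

MMMCMLXXV = 3975
MCCCLXI = 1361
3975 is larger

MMMCMLXXV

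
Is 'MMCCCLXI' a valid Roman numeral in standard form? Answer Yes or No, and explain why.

'MMCCCLXI': Check the rules: uses only the symbols I, V, X, L, C, D, M; no symbol is repeated more than three times in a row; V, L and D each appear at most once; no smaller symbol precedes a larger one (values never increase from left to right). Value: M (1000) + M (1000) + C (100) + C (100) + C (100) + L (50) + X (10) + I (1) = 2361. So it is a valid standard Roman numeral.

Yes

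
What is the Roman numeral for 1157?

Convert 1157 to Roman numerals:
  1157 contains 1×1000 (M)
  157 contains 1×100 (C)
  57 contains 1×50 (L)
  7 contains 1×5 (V)
  2 contains 2×1 (II)

MCLVII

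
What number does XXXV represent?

XXXV: X=10, X=10, X=10, V=5
10 + 10 + 10 + 5 = 35

35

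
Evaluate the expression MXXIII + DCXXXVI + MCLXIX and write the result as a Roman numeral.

MXXIII = 1023, DCXXXVI = 636, MCLXIX = 1169
1023 + 636 = 1659
1659 + 1169 = 2828

MMDCCCXXVIII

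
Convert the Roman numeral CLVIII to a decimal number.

CLVIII: C=100, L=50, V=5, I=1, I=1, I=1
100 + 50 + 5 + 1 + 1 + 1 = 158

158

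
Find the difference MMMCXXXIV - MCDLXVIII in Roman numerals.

MMMCXXXIV = 3134
MCDLXVIII = 1468
3134 - 1468 = 1666

MDCLXVI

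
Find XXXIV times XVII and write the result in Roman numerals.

XXXIV = 34
XVII = 17
34 × 17 = 578

DLXXVIII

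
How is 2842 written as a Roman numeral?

Convert 2842 to Roman numerals:
  2842 contains 2×1000 (MM)
  842 contains 1×500 (D)
  342 contains 3×100 (CCC)
  42 contains 1×40 (XL)
  2 contains 2×1 (II)

MMDCCCXLII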